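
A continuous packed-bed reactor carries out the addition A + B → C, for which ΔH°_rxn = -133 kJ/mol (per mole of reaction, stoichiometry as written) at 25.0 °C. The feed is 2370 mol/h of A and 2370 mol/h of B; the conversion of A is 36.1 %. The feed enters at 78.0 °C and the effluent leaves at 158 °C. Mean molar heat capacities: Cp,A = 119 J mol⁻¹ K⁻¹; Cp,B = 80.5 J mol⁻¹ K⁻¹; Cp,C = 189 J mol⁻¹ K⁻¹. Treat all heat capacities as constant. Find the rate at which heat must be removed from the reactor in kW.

Q_out = 21.4 kW

Extent of reaction ξ = 0.361 × 2370 = 855.57 mol/h
Reaction term: ξ·ΔH°_rxn = 855.57 × -133 = -113790 kJ/h
Sensible, feed 78.0→25 °C: -25059 kJ/h
Outlet flows (mol/h): A 1514.4, B 1514.4, C 855.57
Sensible, products 25→158 °C: 61690 kJ/h
Q = ΔH = -77160 kJ/h = -21.433 kW
Heat removed = 21.433 kW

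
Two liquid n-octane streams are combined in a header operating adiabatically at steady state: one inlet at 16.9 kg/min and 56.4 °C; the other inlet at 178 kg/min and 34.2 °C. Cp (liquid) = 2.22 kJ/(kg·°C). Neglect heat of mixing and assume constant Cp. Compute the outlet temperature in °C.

Energy balance with Q = 0: Σ ṁᵢCp,ᵢ(T_out − Tᵢ) = 0
Σ ṁᵢCp,ᵢTᵢ = 16.9×2.22×56.4 + 178×2.22×34.2 = 15630
Σ ṁᵢCp,ᵢ = 16.9×2.22 + 178×2.22 = 432.68
T_out = 15630 / 432.68 = 36.125 °C

T_out = 36.1 °C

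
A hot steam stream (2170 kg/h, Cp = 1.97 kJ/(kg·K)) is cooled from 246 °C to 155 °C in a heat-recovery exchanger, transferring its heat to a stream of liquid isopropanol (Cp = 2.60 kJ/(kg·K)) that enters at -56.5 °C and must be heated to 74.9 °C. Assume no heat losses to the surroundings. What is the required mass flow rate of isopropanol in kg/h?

ṁ_c = 1140 kg/h

Heat released by hot stream: Q = 2170 × 1.97 × (246 − 155) = 389020 kJ/h
Energy balance on cold side (adiabatic exchanger): Q = ṁ_c·Cp_c·(T_c,out − T_c,in)
ṁ_c = 389020 / [2.60 × (74.9 − -56.5)] = 1138.7 kg/h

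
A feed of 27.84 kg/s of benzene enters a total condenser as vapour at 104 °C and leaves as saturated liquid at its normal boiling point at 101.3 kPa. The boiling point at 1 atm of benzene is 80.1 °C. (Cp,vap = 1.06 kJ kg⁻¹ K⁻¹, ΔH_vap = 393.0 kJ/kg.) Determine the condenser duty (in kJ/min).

Q_c = 699000 kJ/min

vapour 104→80.1 °C: -25.334 kJ/kg
condensation at 80.1 °C: -393 kJ/kg
Δh = -25.334 + -393 = -418.33 kJ/kg
Q = ṁ·Δh = 27.84 kg/s × -418.33 kJ/kg = -11646 kJ/s
|Q| = 11646 kW = 698790 kJ/min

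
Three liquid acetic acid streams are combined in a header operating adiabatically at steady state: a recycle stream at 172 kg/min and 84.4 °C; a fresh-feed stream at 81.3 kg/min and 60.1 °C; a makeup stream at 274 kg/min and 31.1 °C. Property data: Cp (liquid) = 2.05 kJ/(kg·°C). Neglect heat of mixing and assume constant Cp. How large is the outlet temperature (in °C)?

Adiabatic, steady state ⇒ Σ ṁᵢCp,ᵢ(T_out − Tᵢ) = 0
Σ ṁᵢCp,ᵢTᵢ = 172×2.05×84.4 + 81.3×2.05×60.1 + 274×2.05×31.1 = 57245
Σ ṁᵢCp,ᵢ = 172×2.05 + 81.3×2.05 + 274×2.05 = 1081
T_out = 57245 / 1081 = 52.957 °C

T_out = 53.0 °C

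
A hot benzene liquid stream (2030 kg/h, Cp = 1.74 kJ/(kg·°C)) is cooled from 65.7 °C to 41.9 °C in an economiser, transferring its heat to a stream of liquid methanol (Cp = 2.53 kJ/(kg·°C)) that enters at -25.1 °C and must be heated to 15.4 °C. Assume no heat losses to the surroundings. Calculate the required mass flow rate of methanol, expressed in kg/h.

Heat released by hot stream: Q = 2030 × 1.74 × (65.7 − 41.9) = 84066 kJ/h
Energy balance on cold side (adiabatic exchanger): Q = ṁ_c·Cp_c·(T_c,out − T_c,in)
ṁ_c = 84066 / [2.53 × (15.4 − -25.1)] = 820.44 kg/h

ṁ_c = 820 kg/h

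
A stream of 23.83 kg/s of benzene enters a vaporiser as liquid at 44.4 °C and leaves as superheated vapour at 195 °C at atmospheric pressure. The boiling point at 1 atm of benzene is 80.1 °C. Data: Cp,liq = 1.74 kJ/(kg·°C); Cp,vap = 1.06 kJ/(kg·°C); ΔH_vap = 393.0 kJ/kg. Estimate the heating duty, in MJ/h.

liquid 44.4→80.1 °C: 62.118 kJ/kg
vaporisation at 80.1 °C: 393 kJ/kg
vapour 80.1→195 °C: 121.79 kJ/kg
Δh = 62.118 + 393 + 121.79 = 576.91 kJ/kg
Q = ṁ·Δh = 23.83 kg/s × 576.91 kJ/kg = 13748 kJ/s
|Q| = 13748 kW = 49492 MJ/h

Q = 49500 MJ/h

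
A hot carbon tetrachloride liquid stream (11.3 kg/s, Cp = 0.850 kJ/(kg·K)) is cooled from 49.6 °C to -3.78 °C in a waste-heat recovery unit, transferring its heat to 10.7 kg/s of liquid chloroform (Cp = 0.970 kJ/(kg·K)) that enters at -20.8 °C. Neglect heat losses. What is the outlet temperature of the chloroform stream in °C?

T_c,out = 28.6 °C

Heat released by hot stream: Q = 11.3 × 0.850 × (49.6 − -3.78) = 512.71 kJ/s
Energy balance on cold side (adiabatic exchanger): Q = ṁ_c·Cp_c·(T_c,out − T_c,in)
T_c,out = -20.8 + 512.71/(10.7 × 0.970) = 28.599 °C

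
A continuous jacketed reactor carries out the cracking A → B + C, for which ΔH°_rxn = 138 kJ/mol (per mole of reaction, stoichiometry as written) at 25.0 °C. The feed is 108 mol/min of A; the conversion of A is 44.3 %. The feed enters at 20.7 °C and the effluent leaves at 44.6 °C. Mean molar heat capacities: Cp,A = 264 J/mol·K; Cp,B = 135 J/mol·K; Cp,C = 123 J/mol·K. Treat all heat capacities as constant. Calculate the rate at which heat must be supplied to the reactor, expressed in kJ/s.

Extent of reaction ξ = 0.443 × 108 = 47.844 mol/min
Reaction term: ξ·ΔH°_rxn = 47.844 × 138 = 6602.5 kJ/min
Sensible, feed 20.7→25 °C: 122.6 kJ/min
Outlet flows (mol/min): A 60.156, B 47.844, C 47.844
Sensible, products 25→44.6 °C: 553.21 kJ/min
Q = ΔH = 7278.3 kJ/min = 121.3 kW
Heat supplied = 121.3 kJ/s

Q_in = 121 kJ/s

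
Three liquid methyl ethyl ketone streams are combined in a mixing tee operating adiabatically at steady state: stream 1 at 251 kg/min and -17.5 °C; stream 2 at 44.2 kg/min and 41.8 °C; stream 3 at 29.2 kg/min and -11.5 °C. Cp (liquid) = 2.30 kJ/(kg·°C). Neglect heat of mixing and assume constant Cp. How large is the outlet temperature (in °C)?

Adiabatic, steady state ⇒ Σ ṁᵢCp,ᵢ(T_out − Tᵢ) = 0
Σ ṁᵢCp,ᵢTᵢ = 251×2.30×-17.5 + 44.2×2.30×41.8 + 29.2×2.30×-11.5 = -6625.7
Σ ṁᵢCp,ᵢ = 251×2.30 + 44.2×2.30 + 29.2×2.30 = 746.12
T_out = -6625.7 / 746.12 = -8.8802 °C

T_out = -8.88 °C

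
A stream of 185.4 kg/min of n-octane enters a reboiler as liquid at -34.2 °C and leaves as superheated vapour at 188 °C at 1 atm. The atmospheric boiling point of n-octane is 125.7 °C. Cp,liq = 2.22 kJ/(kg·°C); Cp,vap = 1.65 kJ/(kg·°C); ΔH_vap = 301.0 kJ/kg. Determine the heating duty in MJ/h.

liquid -34.2→125.7 °C: 354.98 kJ/kg
vaporisation at 125.7 °C: 301 kJ/kg
vapour 125.7→188 °C: 102.79 kJ/kg
Δh = 354.98 + 301 + 102.79 = 758.77 kJ/kg
Q = ṁ·Δh = 185.4 kg/min × 758.77 kJ/kg = 140680 kJ/min
|Q| = 2344.6 kW = 8440.6 MJ/h

Q = 8440 MJ/h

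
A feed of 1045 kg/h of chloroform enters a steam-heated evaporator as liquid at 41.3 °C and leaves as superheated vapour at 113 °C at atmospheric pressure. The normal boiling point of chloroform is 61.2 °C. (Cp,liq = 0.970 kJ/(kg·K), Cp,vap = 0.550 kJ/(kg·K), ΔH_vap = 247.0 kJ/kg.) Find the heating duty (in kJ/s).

liquid 41.3→61.2 °C: 19.303 kJ/kg
vaporisation at 61.2 °C: 247 kJ/kg
vapour 61.2→113 °C: 28.49 kJ/kg
Δh = 19.303 + 247 + 28.49 = 294.79 kJ/kg
Q = ṁ·Δh = 1045 kg/h × 294.79 kJ/kg = 308060 kJ/h
|Q| = 85.572 kW

Q = 85.6 kJ/s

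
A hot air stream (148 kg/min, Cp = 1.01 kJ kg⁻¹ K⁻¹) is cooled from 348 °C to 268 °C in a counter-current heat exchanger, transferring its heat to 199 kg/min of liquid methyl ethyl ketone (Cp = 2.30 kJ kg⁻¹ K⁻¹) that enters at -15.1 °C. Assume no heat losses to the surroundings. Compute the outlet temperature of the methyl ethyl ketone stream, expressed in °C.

T_c,out = 11.0 °C

Heat released by hot stream: Q = 148 × 1.01 × (348 − 268) = 11958 kJ/min
Energy balance on cold side (adiabatic exchanger): Q = ṁ_c·Cp_c·(T_c,out − T_c,in)
T_c,out = -15.1 + 11958/(199 × 2.30) = 11.027 °C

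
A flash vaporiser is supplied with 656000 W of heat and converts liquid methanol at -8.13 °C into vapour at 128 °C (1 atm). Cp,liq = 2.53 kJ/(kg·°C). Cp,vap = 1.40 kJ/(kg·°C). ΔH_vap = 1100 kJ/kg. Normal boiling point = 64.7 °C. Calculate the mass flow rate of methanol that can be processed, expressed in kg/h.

ṁ = 1720 kg/h

Δh = 2.53×(64.7−-8.13) + 1100 + 1.40×(128−64.7) = 1372.9 kJ/kg
Q = 656000 W = 656 kJ/s = 2.3616e+06 kJ/h
ṁ = Q/Δh = 2.3616e+06 / 1372.9 = 1720.2 kg/h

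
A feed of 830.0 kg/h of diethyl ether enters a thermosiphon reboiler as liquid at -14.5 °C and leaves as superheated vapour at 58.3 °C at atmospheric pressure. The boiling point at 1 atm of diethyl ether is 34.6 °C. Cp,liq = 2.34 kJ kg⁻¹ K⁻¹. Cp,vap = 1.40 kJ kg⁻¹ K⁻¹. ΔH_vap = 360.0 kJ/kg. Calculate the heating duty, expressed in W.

Q = 117000 W

liquid -14.5→34.6 °C: 114.89 kJ/kg
vaporisation at 34.6 °C: 360 kJ/kg
vapour 34.6→58.3 °C: 33.18 kJ/kg
Δh = 114.89 + 360 + 33.18 = 508.07 kJ/kg
Q = ṁ·Δh = 830.0 kg/h × 508.07 kJ/kg = 421700 kJ/h
|Q| = 117.14 kW = 117140 W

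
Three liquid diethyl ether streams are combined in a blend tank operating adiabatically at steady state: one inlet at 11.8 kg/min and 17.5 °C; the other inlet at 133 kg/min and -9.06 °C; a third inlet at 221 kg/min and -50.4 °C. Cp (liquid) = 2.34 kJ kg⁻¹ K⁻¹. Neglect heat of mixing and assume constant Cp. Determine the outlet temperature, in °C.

No heat crosses the boundary, so H_out = H_in.
Σ ṁᵢCp,ᵢTᵢ = 11.8×2.34×17.5 + 133×2.34×-9.06 + 221×2.34×-50.4 = -28400
Σ ṁᵢCp,ᵢ = 11.8×2.34 + 133×2.34 + 221×2.34 = 855.97
T_out = -28400 / 855.97 = -33.179 °C

T_out = -33.2 °C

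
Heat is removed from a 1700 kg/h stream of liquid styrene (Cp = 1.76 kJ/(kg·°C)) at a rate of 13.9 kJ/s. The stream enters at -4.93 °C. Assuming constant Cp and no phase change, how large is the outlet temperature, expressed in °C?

Q = 13.9 kJ/s = 50040 kJ/h
ΔT = Q/(ṁ·Cp) = 50040/(1700×1.76) = 16.725 K
T_out = -4.93 − 16.725 = -21.655 °C

T_out = -21.7 °C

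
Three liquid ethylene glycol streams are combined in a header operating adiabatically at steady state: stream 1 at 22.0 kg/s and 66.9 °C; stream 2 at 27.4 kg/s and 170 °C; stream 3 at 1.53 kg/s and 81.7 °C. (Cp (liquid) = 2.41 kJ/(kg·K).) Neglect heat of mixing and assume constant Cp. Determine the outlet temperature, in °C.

Energy balance with Q = 0: Σ ṁᵢCp,ᵢ(T_out − Tᵢ) = 0
T_out = Σ ṁᵢCp,ᵢTᵢ / Σ ṁᵢCp,ᵢ
      = 15074 / 122.74 = 122.81 °C

T_out = 123 °C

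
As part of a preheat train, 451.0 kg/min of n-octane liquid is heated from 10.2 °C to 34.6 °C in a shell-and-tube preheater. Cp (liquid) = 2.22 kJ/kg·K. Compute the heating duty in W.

Q = 407000 W

Q = ṁ·Cp·ΔT = 451.0 × 2.22 × (34.6 − 10.2) = 24430 kJ/min
Converting: 24430 / 60 s = 407.16 kW
Heating duty = 407160 W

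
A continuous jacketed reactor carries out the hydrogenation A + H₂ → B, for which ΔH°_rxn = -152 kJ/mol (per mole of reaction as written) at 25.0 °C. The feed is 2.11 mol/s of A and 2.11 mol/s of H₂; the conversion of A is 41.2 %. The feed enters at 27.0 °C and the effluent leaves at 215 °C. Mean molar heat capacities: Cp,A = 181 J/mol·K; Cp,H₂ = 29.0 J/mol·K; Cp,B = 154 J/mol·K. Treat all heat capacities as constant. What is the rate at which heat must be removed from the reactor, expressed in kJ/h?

Q_out = 209000 kJ/h

Extent of reaction ξ = 0.412 × 2.11 = 0.86932 mol/s
Reaction term: ξ·ΔH°_rxn = 0.86932 × -152 = -132.14 kJ/s
Sensible, feed 27.0→25 °C: -0.8862 kJ/s
Outlet flows (mol/s): A 1.2407, H₂ 1.2407, B 0.86932
Sensible, products 25→215 °C: 74.939 kJ/s
Q = ΔH = -58.083 kJ/s = -58.083 kW
Heat removed = 209100 kJ/h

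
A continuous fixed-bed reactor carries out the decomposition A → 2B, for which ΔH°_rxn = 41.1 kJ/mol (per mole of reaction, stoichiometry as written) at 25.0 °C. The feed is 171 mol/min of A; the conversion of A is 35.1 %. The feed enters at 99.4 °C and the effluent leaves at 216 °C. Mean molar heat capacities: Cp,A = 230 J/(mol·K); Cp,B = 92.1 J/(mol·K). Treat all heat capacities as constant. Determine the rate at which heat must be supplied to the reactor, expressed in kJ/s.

Extent of reaction ξ = 0.351 × 171 = 60.021 mol/min
Reaction term: ξ·ΔH°_rxn = 60.021 × 41.1 = 2466.9 kJ/min
Sensible, feed 99.4→25 °C: -2926.2 kJ/min
Outlet flows (mol/min): A 110.98, B 120.04
Sensible, products 25→216 °C: 6987 kJ/min
Q = ΔH = 6527.7 kJ/min = 108.79 kW
Heat supplied = 108.79 kJ/s

Q_in = 109 kJ/s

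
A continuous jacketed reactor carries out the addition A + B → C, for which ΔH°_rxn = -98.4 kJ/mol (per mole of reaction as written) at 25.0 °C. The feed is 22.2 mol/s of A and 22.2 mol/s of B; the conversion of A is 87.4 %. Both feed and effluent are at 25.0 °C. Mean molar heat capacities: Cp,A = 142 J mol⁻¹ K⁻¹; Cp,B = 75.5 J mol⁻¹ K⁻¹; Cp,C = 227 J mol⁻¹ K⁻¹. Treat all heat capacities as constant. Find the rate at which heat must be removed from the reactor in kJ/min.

Q_out = 115000 kJ/min

Extent of reaction ξ = 0.874 × 22.2 = 19.403 mol/s
Reaction term: ξ·ΔH°_rxn = 19.403 × -98.4 = -1909.2 kJ/s
Q = ΔH = -1909.2 kJ/s = -1909.2 kW
Heat removed = 114550 kJ/min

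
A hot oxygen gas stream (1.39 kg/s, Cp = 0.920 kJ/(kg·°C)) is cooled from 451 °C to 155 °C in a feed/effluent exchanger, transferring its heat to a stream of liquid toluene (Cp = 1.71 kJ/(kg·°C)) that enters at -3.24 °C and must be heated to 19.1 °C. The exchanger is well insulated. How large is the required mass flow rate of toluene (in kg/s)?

Heat released by hot stream: Q = 1.39 × 0.920 × (451 − 155) = 378.52 kJ/s
Energy balance on cold side (adiabatic exchanger): Q = ṁ_c·Cp_c·(T_c,out − T_c,in)
ṁ_c = 378.52 / [1.71 × (19.1 − -3.24)] = 9.9087 kg/s

ṁ_c = 9.91 kg/s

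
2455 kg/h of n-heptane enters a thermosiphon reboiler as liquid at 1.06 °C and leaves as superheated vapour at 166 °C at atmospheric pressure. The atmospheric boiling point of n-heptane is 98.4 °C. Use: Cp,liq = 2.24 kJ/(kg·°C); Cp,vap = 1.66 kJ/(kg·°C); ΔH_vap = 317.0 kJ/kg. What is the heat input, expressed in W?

liquid 1.06→98.4 °C: 218.04 kJ/kg
vaporisation at 98.4 °C: 317 kJ/kg
vapour 98.4→166 °C: 112.22 kJ/kg
Δh = 218.04 + 317 + 112.22 = 647.26 kJ/kg
Q = ṁ·Δh = 2455 kg/h × 647.26 kJ/kg = 1.589e+06 kJ/h
|Q| = 441.39 kW = 441390 W

Q = 441000 W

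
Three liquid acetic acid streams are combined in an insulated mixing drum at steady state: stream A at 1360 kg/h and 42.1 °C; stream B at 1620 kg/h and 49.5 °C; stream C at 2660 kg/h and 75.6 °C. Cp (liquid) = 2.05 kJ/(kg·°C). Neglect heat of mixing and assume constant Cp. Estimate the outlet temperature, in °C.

No heat crosses the boundary, so H_out = H_in.
T_out = Σ ṁᵢCp,ᵢTᵢ / Σ ṁᵢCp,ᵢ
      = 694010 / 11562 = 60.025 °C

T_out = 60.0 °C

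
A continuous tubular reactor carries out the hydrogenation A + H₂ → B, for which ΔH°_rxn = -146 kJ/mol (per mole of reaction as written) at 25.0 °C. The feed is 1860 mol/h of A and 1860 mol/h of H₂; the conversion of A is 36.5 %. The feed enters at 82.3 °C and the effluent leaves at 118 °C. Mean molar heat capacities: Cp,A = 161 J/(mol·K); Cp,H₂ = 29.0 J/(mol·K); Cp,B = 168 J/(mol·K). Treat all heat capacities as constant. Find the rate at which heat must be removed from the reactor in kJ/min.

Extent of reaction ξ = 0.365 × 1860 = 678.9 mol/h
Reaction term: ξ·ΔH°_rxn = 678.9 × -146 = -99119 kJ/h
Sensible, feed 82.3→25 °C: -20250 kJ/h
Outlet flows (mol/h): A 1181.1, H₂ 1181.1, B 678.9
Sensible, products 25→118 °C: 31477 kJ/h
Q = ΔH = -87892 kJ/h = -24.414 kW
Heat removed = 1464.9 kJ/min

Q_out = 1460 kJ/min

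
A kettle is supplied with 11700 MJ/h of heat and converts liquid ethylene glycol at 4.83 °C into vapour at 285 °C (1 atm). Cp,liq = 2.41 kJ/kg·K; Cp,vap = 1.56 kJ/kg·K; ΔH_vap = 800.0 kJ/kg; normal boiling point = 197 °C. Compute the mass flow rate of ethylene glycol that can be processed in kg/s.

Δh = 2.41×(197−4.83) + 800.0 + 1.56×(285−197) = 1400.4 kJ/kg
Q = 11700 MJ/h = 3250 kJ/s = 3250 kJ/s
ṁ = Q/Δh = 3250 / 1400.4 = 2.3207 kg/s

ṁ = 2.32 kg/s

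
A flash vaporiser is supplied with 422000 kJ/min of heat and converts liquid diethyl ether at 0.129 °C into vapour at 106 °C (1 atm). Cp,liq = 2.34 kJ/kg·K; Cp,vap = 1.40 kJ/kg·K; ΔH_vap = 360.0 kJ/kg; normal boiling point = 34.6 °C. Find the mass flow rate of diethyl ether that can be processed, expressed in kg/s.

Δh = 2.34×(34.6−0.129) + 360.0 + 1.40×(106−34.6) = 540.62 kJ/kg
Q = 422000 kJ/min = 7033.3 kJ/s = 7033.3 kJ/s
ṁ = Q/Δh = 7033.3 / 540.62 = 13.01 kg/s

ṁ = 13.0 kg/s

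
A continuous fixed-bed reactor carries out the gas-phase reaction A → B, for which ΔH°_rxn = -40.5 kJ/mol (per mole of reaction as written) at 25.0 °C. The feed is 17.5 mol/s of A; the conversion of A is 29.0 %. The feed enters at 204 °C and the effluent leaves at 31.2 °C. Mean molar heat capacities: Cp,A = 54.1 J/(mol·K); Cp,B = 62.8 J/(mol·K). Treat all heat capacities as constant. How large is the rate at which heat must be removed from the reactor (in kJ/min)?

Q_out = 22100 kJ/min

Extent of reaction ξ = 0.290 × 17.5 = 5.075 mol/s
Reaction term: ξ·ΔH°_rxn = 5.075 × -40.5 = -205.54 kJ/s
Sensible, feed 204→25 °C: -169.47 kJ/s
Outlet flows (mol/s): A 12.425, B 5.075
Sensible, products 25→31.2 °C: 6.1436 kJ/s
Q = ΔH = -368.86 kJ/s = -368.86 kW
Heat removed = 22132 kJ/min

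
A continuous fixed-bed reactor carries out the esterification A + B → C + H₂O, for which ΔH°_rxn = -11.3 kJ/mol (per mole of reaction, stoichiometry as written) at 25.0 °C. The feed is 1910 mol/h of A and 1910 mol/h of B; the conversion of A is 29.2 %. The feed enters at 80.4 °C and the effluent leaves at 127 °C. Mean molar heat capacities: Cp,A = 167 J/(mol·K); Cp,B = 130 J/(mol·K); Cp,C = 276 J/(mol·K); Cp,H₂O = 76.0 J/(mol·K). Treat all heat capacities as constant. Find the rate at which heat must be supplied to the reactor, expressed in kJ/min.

Q_in = 388 kJ/min

Extent of reaction ξ = 0.292 × 1910 = 557.72 mol/h
Reaction term: ξ·ΔH°_rxn = 557.72 × -11.3 = -6302.2 kJ/h
Sensible, feed 80.4→25 °C: -31427 kJ/h
Outlet flows (mol/h): A 1352.3, B 1352.3, C 557.72, H₂O 557.72
Sensible, products 25→127 °C: 60990 kJ/h
Q = ΔH = 23261 kJ/h = 6.4615 kW
Heat supplied = 387.69 kJ/min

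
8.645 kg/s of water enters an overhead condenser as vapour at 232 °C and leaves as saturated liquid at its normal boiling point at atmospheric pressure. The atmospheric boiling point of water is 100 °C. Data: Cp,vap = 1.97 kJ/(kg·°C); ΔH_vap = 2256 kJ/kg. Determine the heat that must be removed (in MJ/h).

vapour 232→100 °C: -260.04 kJ/kg
condensation at 100 °C: -2256 kJ/kg
Δh = -260.04 + -2256 = -2516 kJ/kg
Q = ṁ·Δh = 8.645 kg/s × -2516 kJ/kg = -21751 kJ/s
|Q| = 21751 kW = 78304 MJ/h

Q_c = 78300 MJ/h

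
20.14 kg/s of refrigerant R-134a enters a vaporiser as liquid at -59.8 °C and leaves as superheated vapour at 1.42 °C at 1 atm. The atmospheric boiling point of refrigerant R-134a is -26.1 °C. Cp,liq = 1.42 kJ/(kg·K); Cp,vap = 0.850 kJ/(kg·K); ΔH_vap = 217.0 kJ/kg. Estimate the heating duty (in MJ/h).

liquid -59.8→-26.1 °C: 47.854 kJ/kg
vaporisation at -26.1 °C: 217 kJ/kg
vapour -26.1→1.42 °C: 23.392 kJ/kg
Δh = 47.854 + 217 + 23.392 = 288.25 kJ/kg
Q = ṁ·Δh = 20.14 kg/s × 288.25 kJ/kg = 5805.3 kJ/s
|Q| = 5805.3 kW = 20899 MJ/h

Q = 20900 MJ/h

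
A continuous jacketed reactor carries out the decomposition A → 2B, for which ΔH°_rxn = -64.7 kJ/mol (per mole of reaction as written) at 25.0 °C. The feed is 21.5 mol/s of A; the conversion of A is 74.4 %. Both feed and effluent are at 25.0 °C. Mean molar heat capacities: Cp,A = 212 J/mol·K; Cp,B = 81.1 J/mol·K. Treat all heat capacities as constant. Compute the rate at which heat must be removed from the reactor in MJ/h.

Q_out = 3730 MJ/h

Extent of reaction ξ = 0.744 × 21.5 = 15.996 mol/s
Reaction term: ξ·ΔH°_rxn = 15.996 × -64.7 = -1034.9 kJ/s
Q = ΔH = -1034.9 kJ/s = -1034.9 kW
Heat removed = 3725.8 MJ/h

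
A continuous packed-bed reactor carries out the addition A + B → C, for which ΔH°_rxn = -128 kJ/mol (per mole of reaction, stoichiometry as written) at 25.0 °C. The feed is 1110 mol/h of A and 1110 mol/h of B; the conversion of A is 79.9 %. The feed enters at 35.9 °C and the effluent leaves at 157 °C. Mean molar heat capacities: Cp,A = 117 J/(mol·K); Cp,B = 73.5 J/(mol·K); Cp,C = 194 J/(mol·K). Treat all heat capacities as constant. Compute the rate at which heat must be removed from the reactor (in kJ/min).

Extent of reaction ξ = 0.799 × 1110 = 886.89 mol/h
Reaction term: ξ·ΔH°_rxn = 886.89 × -128 = -113520 kJ/h
Sensible, feed 35.9→25 °C: -2304.9 kJ/h
Outlet flows (mol/h): A 223.11, B 223.11, C 886.89
Sensible, products 25→157 °C: 28322 kJ/h
Q = ΔH = -87505 kJ/h = -24.307 kW
Heat removed = 1458.4 kJ/min

Q_out = 1460 kJ/min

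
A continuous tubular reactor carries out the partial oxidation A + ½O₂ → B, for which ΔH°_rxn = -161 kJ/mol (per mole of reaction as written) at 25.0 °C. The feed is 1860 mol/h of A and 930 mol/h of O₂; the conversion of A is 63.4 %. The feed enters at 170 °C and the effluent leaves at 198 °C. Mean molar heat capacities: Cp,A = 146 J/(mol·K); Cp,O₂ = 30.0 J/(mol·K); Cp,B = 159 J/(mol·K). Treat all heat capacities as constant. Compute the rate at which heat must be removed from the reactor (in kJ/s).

Extent of reaction ξ = 0.634 × 1860 = 1179.2 mol/h
Reaction term: ξ·ΔH°_rxn = 1179.2 × -161 = -189860 kJ/h
Sensible, feed 170→25 °C: -43422 kJ/h
Outlet flows (mol/h): A 680.76, O₂ 340.38, B 1179.2
Sensible, products 25→198 °C: 51399 kJ/h
Q = ΔH = -181880 kJ/h = -50.522 kW
Heat removed = 50.522 kJ/s

Q_out = 50.5 kJ/s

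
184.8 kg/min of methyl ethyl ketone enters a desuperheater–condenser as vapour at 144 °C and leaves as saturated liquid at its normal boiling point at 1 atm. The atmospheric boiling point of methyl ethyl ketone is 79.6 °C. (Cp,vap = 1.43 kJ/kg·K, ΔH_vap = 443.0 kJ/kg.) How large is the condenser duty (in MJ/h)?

vapour 144→79.6 °C: -92.092 kJ/kg
condensation at 79.6 °C: -443 kJ/kg
Δh = -92.092 + -443 = -535.09 kJ/kg
Q = ṁ·Δh = 184.8 kg/min × -535.09 kJ/kg = -98885 kJ/min
|Q| = 1648.1 kW = 5933.1 MJ/h

Q_c = 5930 MJ/h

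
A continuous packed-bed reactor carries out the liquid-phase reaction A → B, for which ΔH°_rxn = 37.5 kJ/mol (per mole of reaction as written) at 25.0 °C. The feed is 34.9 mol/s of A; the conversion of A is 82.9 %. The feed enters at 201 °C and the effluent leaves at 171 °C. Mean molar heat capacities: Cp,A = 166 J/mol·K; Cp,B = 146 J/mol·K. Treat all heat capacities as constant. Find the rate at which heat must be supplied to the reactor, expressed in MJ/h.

Q_in = 2980 MJ/h

Extent of reaction ξ = 0.829 × 34.9 = 28.932 mol/s
Reaction term: ξ·ΔH°_rxn = 28.932 × 37.5 = 1085 kJ/s
Sensible, feed 201→25 °C: -1019.6 kJ/s
Outlet flows (mol/s): A 5.9679, B 28.932
Sensible, products 25→171 °C: 761.35 kJ/s
Q = ΔH = 826.67 kJ/s = 826.67 kW
Heat supplied = 2976 MJ/h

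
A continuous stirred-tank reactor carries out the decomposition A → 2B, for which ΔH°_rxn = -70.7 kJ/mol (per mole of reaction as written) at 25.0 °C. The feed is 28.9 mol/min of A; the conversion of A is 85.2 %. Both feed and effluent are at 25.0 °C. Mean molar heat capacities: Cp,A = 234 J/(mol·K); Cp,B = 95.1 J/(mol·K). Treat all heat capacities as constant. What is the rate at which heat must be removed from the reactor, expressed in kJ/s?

Extent of reaction ξ = 0.852 × 28.9 = 24.623 mol/min
Reaction term: ξ·ΔH°_rxn = 24.623 × -70.7 = -1740.8 kJ/min
Q = ΔH = -1740.8 kJ/min = -29.014 kW
Heat removed = 29.014 kJ/s

Q_out = 29.0 kJ/s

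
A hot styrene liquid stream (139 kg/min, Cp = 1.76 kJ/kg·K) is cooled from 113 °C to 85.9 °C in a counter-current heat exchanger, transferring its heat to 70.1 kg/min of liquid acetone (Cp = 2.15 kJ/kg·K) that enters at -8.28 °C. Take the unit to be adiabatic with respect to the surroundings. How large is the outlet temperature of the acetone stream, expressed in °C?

Heat released by hot stream: Q = 139 × 1.76 × (113 − 85.9) = 6629.7 kJ/min
Energy balance on cold side (adiabatic exchanger): Q = ṁ_c·Cp_c·(T_c,out − T_c,in)
T_c,out = -8.28 + 6629.7/(70.1 × 2.15) = 35.709 °C

T_c,out = 35.7 °C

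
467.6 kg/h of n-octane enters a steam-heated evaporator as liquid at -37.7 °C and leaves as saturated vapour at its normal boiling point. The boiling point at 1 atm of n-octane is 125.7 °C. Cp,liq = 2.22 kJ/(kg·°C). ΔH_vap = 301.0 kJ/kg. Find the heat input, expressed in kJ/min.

liquid -37.7→125.7 °C: 362.75 kJ/kg
vaporisation at 125.7 °C: 301 kJ/kg
Δh = 362.75 + 301 = 663.75 kJ/kg
Q = ṁ·Δh = 467.6 kg/h × 663.75 kJ/kg = 310370 kJ/h
|Q| = 86.213 kW = 5172.8 kJ/min

Q = 5170 kJ/min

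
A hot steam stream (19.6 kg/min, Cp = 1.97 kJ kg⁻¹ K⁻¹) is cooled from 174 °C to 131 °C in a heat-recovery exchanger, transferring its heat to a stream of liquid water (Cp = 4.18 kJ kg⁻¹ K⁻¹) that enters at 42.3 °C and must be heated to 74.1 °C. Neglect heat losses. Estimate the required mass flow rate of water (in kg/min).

Heat released by hot stream: Q = 19.6 × 1.97 × (174 − 131) = 1660.3 kJ/min
Energy balance on cold side (adiabatic exchanger): Q = ṁ_c·Cp_c·(T_c,out − T_c,in)
ṁ_c = 1660.3 / [4.18 × (74.1 − 42.3)] = 12.491 kg/min

ṁ_c = 12.5 kg/min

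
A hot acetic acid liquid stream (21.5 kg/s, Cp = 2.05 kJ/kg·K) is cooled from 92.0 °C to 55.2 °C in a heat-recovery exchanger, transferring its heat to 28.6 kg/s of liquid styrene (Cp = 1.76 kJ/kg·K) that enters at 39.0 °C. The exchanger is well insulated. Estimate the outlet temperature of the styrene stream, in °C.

Heat released by hot stream: Q = 21.5 × 2.05 × (92.0 − 55.2) = 1622 kJ/s
Energy balance on cold side (adiabatic exchanger): Q = ṁ_c·Cp_c·(T_c,out − T_c,in)
T_c,out = 39.0 + 1622/(28.6 × 1.76) = 71.223 °C

T_c,out = 71.2 °C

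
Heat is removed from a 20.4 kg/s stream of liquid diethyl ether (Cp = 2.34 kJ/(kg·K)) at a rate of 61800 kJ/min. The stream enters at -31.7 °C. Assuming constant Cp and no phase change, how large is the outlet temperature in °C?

T_out = -53.3 °C

Q = 61800 kJ/min = 1030 kJ/s
ΔT = Q/(ṁ·Cp) = 1030/(20.4×2.34) = 21.577 K
T_out = -31.7 − 21.577 = -53.277 °C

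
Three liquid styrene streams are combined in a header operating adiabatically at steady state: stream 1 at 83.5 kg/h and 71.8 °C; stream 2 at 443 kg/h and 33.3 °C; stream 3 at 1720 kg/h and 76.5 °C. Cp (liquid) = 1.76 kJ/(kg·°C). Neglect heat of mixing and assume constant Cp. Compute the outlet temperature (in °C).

No heat crosses the boundary, so H_out = H_in.
Σ ṁᵢCp,ᵢTᵢ = 83.5×1.76×71.8 + 443×1.76×33.3 + 1720×1.76×76.5 = 268100
Σ ṁᵢCp,ᵢ = 83.5×1.76 + 443×1.76 + 1720×1.76 = 3953.8
T_out = 268100 / 3953.8 = 67.806 °C

T_out = 67.8 °C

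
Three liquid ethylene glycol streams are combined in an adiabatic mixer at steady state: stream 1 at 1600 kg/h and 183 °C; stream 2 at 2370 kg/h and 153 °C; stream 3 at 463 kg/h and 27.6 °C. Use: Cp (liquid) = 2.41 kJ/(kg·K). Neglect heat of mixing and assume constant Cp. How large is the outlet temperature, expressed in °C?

Energy balance with Q = 0: Σ ṁᵢCp,ᵢ(T_out − Tᵢ) = 0
T_out = Σ ṁᵢCp,ᵢTᵢ / Σ ṁᵢCp,ᵢ
      = 1.6103e+06 / 10684 = 150.73 °C

T_out = 151 °C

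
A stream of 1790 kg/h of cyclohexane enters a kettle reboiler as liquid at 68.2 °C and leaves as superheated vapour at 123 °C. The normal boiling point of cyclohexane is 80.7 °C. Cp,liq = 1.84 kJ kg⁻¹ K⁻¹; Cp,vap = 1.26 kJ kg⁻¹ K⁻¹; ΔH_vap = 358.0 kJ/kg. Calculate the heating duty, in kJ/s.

Q = 216 kJ/s

liquid 68.2→80.7 °C: 23 kJ/kg
vaporisation at 80.7 °C: 358 kJ/kg
vapour 80.7→123 °C: 53.298 kJ/kg
Δh = 23 + 358 + 53.298 = 434.3 kJ/kg
Q = ṁ·Δh = 1790 kg/h × 434.3 kJ/kg = 777390 kJ/h
|Q| = 215.94 kW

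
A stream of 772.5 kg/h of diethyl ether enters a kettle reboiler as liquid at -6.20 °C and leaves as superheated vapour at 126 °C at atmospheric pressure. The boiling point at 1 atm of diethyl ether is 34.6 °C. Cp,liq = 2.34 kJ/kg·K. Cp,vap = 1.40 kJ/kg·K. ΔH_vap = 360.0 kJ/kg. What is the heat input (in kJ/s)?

liquid -6.20→34.6 °C: 95.472 kJ/kg
vaporisation at 34.6 °C: 360 kJ/kg
vapour 34.6→126 °C: 127.96 kJ/kg
Δh = 95.472 + 360 + 127.96 = 583.43 kJ/kg
Q = ṁ·Δh = 772.5 kg/h × 583.43 kJ/kg = 450700 kJ/h
|Q| = 125.19 kW

Q = 125 kJ/s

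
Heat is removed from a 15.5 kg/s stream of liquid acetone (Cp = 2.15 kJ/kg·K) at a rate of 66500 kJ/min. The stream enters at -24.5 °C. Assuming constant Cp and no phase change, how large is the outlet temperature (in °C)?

T_out = -57.8 °C

Q = 66500 kJ/min = 1108.3 kJ/s
ΔT = Q/(ṁ·Cp) = 1108.3/(15.5×2.15) = 33.258 K
T_out = -24.5 − 33.258 = -57.758 °C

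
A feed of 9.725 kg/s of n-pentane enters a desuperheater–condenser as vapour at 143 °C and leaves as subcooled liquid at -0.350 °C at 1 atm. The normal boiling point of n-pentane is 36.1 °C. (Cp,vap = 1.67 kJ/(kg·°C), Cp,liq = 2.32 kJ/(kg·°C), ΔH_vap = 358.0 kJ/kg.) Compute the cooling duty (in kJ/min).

vapour 143→36.1 °C: -178.52 kJ/kg
condensation at 36.1 °C: -358 kJ/kg
liquid 36.1→-0.350 °C: -84.564 kJ/kg
Δh = -178.52 + -358 + -84.564 = -621.09 kJ/kg
Q = ṁ·Δh = 9.725 kg/s × -621.09 kJ/kg = -6040.1 kJ/s
|Q| = 6040.1 kW = 362400 kJ/min

Q_c = 362000 kJ/min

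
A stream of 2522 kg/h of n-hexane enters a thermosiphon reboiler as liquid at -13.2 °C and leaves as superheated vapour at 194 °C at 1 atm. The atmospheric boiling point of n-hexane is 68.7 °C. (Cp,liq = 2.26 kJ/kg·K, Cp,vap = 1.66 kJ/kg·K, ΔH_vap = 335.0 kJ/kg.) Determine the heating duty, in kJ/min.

Q = 30600 kJ/min

liquid -13.2→68.7 °C: 185.09 kJ/kg
vaporisation at 68.7 °C: 335 kJ/kg
vapour 68.7→194 °C: 208 kJ/kg
Δh = 185.09 + 335 + 208 = 728.09 kJ/kg
Q = ṁ·Δh = 2522 kg/h × 728.09 kJ/kg = 1.8362e+06 kJ/h
|Q| = 510.07 kW = 30604 kJ/min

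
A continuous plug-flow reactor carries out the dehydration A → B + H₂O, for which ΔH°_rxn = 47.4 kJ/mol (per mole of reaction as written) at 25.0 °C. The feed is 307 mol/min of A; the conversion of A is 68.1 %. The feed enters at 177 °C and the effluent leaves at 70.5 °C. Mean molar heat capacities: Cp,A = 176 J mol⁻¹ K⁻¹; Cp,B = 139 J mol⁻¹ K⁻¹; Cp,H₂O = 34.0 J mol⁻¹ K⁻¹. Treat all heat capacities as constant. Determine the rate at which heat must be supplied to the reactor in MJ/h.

Q_in = 248 MJ/h

Extent of reaction ξ = 0.681 × 307 = 209.07 mol/min
Reaction term: ξ·ΔH°_rxn = 209.07 × 47.4 = 9909.8 kJ/min
Sensible, feed 177→25 °C: -8212.9 kJ/min
Outlet flows (mol/min): A 97.933, B 209.07, H₂O 209.07
Sensible, products 25→70.5 °C: 2429.9 kJ/min
Q = ΔH = 4126.8 kJ/min = 68.781 kW
Heat supplied = 247.61 MJ/h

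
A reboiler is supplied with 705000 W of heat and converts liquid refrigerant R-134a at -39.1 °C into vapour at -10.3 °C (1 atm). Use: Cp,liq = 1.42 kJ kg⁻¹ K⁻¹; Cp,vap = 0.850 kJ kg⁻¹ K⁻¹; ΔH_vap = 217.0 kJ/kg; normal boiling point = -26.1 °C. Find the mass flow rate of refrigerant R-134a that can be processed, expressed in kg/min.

ṁ = 170 kg/min

Δh = 1.42×(-26.1−-39.1) + 217.0 + 0.850×(-10.3−-26.1) = 248.89 kJ/kg
Q = 705000 W = 705 kJ/s = 42300 kJ/min
ṁ = Q/Δh = 42300 / 248.89 = 169.95 kg/min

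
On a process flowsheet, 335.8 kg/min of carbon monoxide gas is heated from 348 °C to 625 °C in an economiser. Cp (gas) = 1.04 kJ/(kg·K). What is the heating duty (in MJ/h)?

Q = 5800 MJ/h

Q = ṁ·Cp·ΔT = 335.8 × 1.04 × (625 − 348) = 96737 kJ/min
Converting: 96737 / 60 s = 1612.3 kW
Heating duty = 5804.2 MJ/h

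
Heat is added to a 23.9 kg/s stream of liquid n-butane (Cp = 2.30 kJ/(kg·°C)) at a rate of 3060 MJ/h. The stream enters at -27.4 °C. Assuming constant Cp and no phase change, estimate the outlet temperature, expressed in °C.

T_out = -11.9 °C

Q = 3060 MJ/h = 850 kJ/s
ΔT = Q/(ṁ·Cp) = 850/(23.9×2.30) = 15.463 K
T_out = -27.4 + 15.463 = -11.937 °C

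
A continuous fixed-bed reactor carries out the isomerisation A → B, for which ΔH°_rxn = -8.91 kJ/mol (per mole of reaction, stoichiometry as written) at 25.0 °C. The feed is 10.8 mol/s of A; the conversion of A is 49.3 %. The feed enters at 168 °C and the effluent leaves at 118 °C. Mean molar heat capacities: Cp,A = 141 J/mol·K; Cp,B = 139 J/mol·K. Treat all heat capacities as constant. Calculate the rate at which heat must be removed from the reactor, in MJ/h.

Extent of reaction ξ = 0.493 × 10.8 = 5.3244 mol/s
Reaction term: ξ·ΔH°_rxn = 5.3244 × -8.91 = -47.44 kJ/s
Sensible, feed 168→25 °C: -217.76 kJ/s
Outlet flows (mol/s): A 5.4756, B 5.3244
Sensible, products 25→118 °C: 140.63 kJ/s
Q = ΔH = -124.57 kJ/s = -124.57 kW
Heat removed = 448.45 MJ/h

Q_out = 448 MJ/h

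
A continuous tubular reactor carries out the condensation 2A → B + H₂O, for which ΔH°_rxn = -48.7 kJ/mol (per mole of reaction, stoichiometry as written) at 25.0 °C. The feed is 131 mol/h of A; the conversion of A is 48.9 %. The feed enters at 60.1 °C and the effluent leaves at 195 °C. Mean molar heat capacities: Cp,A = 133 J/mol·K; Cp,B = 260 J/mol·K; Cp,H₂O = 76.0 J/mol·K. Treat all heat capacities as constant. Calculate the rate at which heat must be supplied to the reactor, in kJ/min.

Q_in = 19.5 kJ/min

Extent of reaction ξ = 0.489 × 131 / 2 = 32.029 mol/h
Reaction term: ξ·ΔH°_rxn = 32.029 × -48.7 = -1559.8 kJ/h
Sensible, feed 60.1→25 °C: -611.55 kJ/h
Outlet flows (mol/h): A 66.941, B 32.029, H₂O 32.029
Sensible, products 25→195 °C: 3343.1 kJ/h
Q = ΔH = 1171.7 kJ/h = 0.32547 kW
Heat supplied = 19.528 kJ/min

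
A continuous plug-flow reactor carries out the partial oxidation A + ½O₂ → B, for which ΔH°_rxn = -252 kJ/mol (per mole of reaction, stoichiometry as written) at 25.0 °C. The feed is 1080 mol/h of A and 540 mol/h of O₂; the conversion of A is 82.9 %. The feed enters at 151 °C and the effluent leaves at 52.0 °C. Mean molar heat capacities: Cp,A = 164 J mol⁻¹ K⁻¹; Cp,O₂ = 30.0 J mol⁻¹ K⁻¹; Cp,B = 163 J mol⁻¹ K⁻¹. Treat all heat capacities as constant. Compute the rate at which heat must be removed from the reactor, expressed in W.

Extent of reaction ξ = 0.829 × 1080 = 895.32 mol/h
Reaction term: ξ·ΔH°_rxn = 895.32 × -252 = -225620 kJ/h
Sensible, feed 151→25 °C: -24358 kJ/h
Outlet flows (mol/h): A 184.68, O₂ 92.34, B 895.32
Sensible, products 25→52.0 °C: 4832.9 kJ/h
Q = ΔH = -245150 kJ/h = -68.096 kW
Heat removed = 68096 W

Q_out = 68100 W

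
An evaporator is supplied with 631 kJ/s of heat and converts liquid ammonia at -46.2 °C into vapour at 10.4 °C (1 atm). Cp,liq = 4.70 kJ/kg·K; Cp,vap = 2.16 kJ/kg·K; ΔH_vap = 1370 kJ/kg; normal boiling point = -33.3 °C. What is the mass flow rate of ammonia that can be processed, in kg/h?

Δh = 4.70×(-33.3−-46.2) + 1370 + 2.16×(10.4−-33.3) = 1525 kJ/kg
Q = 631 kJ/s = 631 kJ/s = 2.2716e+06 kJ/h
ṁ = Q/Δh = 2.2716e+06 / 1525 = 1489.6 kg/h

ṁ = 1490 kg/h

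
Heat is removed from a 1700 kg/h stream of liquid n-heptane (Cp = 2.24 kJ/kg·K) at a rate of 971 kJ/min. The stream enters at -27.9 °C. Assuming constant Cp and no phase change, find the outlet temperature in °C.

T_out = -43.2 °C

Q = 971 kJ/min = 58260 kJ/h
ΔT = Q/(ṁ·Cp) = 58260/(1700×2.24) = 15.299 K
T_out = -27.9 − 15.299 = -43.199 °C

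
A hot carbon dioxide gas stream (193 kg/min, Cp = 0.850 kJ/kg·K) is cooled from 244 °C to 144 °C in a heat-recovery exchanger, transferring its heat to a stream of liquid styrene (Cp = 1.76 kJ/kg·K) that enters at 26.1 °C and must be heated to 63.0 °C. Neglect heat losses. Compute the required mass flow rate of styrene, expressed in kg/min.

ṁ_c = 253 kg/min

Heat released by hot stream: Q = 193 × 0.850 × (244 − 144) = 16405 kJ/min
Energy balance on cold side (adiabatic exchanger): Q = ṁ_c·Cp_c·(T_c,out − T_c,in)
ṁ_c = 16405 / [1.76 × (63.0 − 26.1)] = 252.6 kg/min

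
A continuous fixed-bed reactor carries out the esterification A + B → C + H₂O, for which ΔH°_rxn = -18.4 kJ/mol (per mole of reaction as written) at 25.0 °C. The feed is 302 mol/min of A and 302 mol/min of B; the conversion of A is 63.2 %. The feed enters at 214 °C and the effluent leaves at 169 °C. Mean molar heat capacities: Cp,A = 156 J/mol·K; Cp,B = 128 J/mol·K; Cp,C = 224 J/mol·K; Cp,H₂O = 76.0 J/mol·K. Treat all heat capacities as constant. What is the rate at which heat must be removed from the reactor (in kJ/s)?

Extent of reaction ξ = 0.632 × 302 = 190.86 mol/min
Reaction term: ξ·ΔH°_rxn = 190.86 × -18.4 = -3511.9 kJ/min
Sensible, feed 214→25 °C: -16210 kJ/min
Outlet flows (mol/min): A 111.14, B 111.14, C 190.86, H₂O 190.86
Sensible, products 25→169 °C: 12790 kJ/min
Q = ΔH = -6931.7 kJ/min = -115.53 kW
Heat removed = 115.53 kJ/s

Q_out = 116 kJ/s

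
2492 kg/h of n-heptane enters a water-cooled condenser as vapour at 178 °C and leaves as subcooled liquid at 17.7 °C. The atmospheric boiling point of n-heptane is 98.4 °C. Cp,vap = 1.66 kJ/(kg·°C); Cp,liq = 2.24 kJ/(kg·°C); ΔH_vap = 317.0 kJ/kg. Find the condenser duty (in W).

vapour 178→98.4 °C: -132.14 kJ/kg
condensation at 98.4 °C: -317 kJ/kg
liquid 98.4→17.7 °C: -180.77 kJ/kg
Δh = -132.14 + -317 + -180.77 = -629.9 kJ/kg
Q = ṁ·Δh = 2492 kg/h × -629.9 kJ/kg = -1.5697e+06 kJ/h
|Q| = 436.03 kW = 436030 W

Q_c = 436000 W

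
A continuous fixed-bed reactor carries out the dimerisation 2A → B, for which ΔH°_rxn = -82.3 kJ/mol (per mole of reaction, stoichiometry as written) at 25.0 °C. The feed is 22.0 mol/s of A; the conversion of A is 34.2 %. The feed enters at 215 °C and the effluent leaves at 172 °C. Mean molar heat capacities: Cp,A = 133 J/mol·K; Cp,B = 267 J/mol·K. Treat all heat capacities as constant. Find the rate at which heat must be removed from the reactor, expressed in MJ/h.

Extent of reaction ξ = 0.342 × 22.0 / 2 = 3.762 mol/s
Reaction term: ξ·ΔH°_rxn = 3.762 × -82.3 = -309.61 kJ/s
Sensible, feed 215→25 °C: -555.94 kJ/s
Outlet flows (mol/s): A 14.476, B 3.762
Sensible, products 25→172 °C: 430.68 kJ/s
Q = ΔH = -434.88 kJ/s = -434.88 kW
Heat removed = 1565.6 MJ/h

Q_out = 1570 MJ/h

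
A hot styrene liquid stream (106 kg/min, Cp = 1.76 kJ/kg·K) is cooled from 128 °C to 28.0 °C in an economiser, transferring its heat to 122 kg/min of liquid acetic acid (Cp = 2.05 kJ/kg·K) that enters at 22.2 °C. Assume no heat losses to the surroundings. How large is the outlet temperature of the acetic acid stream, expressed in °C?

T_c,out = 96.8 °C

Heat released by hot stream: Q = 106 × 1.76 × (128 − 28.0) = 18656 kJ/min
Energy balance on cold side (adiabatic exchanger): Q = ṁ_c·Cp_c·(T_c,out − T_c,in)
T_c,out = 22.2 + 18656/(122 × 2.05) = 96.794 °C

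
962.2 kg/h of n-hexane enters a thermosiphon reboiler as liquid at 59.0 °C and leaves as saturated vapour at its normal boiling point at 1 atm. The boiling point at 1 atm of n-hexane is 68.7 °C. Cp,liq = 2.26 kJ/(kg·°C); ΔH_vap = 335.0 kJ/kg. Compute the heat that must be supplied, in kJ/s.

Q = 95.4 kJ/s

liquid 59.0→68.7 °C: 21.922 kJ/kg
vaporisation at 68.7 °C: 335 kJ/kg
Δh = 21.922 + 335 = 356.92 kJ/kg
Q = ṁ·Δh = 962.2 kg/h × 356.92 kJ/kg = 343430 kJ/h
|Q| = 95.397 kW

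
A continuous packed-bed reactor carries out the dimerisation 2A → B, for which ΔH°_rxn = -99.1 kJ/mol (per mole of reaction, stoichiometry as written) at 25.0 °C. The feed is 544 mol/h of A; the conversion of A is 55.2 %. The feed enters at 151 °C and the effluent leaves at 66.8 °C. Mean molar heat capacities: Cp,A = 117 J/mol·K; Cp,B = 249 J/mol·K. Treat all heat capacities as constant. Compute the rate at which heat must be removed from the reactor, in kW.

Q_out = 5.60 kW

Extent of reaction ξ = 0.552 × 544 / 2 = 150.14 mol/h
Reaction term: ξ·ΔH°_rxn = 150.14 × -99.1 = -14879 kJ/h
Sensible, feed 151→25 °C: -8019.6 kJ/h
Outlet flows (mol/h): A 243.71, B 150.14
Sensible, products 25→66.8 °C: 2754.6 kJ/h
Q = ΔH = -20144 kJ/h = -5.5956 kW
Heat removed = 5.5956 kW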